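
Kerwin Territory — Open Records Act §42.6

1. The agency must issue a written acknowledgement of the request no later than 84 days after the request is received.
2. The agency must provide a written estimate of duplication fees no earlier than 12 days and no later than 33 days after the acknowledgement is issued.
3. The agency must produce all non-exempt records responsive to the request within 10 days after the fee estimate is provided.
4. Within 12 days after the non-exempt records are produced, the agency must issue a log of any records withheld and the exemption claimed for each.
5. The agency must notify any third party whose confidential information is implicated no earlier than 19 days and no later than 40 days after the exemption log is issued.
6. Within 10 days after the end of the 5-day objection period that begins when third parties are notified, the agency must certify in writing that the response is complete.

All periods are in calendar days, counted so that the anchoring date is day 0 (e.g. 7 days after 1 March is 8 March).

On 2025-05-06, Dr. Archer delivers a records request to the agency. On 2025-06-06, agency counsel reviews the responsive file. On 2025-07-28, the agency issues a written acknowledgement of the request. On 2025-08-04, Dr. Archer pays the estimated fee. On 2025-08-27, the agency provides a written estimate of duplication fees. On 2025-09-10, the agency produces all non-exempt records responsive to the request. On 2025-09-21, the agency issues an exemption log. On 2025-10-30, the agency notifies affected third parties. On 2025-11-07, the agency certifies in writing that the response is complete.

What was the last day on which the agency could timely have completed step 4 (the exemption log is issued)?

2025-09-22

Step 4 runs from 2025-09-10, when the non-exempt records are produced. 12 days after 2025-09-10 is 2025-09-22.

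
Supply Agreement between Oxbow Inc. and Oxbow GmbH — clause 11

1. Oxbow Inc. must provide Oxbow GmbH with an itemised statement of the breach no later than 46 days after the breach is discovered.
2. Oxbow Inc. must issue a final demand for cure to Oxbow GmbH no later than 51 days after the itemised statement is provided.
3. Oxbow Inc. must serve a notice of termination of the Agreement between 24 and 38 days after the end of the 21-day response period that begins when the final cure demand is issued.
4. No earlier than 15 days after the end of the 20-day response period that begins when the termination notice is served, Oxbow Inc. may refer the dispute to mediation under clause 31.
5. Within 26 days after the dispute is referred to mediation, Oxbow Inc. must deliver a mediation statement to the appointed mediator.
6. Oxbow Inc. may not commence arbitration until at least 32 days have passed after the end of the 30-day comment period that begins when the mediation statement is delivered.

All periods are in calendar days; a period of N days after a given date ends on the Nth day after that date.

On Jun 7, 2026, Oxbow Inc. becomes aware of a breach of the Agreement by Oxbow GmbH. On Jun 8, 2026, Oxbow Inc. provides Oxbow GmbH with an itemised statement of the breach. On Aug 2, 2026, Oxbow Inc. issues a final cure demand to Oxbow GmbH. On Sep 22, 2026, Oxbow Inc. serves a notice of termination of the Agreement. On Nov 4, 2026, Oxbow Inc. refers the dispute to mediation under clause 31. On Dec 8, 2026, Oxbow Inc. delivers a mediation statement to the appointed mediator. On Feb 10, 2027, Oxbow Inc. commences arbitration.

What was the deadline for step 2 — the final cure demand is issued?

Step 2 runs from Jun 8, 2026, when the itemised statement is provided. 51 days after Jun 8, 2026 is Jul 29, 2026.

Jul 29, 2026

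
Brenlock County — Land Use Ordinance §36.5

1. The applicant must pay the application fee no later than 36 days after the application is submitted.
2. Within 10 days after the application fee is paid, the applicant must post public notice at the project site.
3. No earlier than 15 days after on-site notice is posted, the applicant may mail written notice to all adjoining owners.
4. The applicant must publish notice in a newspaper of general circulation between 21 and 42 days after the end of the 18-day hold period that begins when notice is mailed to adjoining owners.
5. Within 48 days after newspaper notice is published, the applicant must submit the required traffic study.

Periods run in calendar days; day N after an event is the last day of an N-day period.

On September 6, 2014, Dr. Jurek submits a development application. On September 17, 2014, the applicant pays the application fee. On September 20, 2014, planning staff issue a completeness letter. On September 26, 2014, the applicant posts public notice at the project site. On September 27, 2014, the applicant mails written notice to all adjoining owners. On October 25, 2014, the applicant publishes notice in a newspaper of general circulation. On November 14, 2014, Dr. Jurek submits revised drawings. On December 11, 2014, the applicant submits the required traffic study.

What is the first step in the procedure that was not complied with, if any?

Step 3

Step 1: 36 days after September 6, 2014 (when the application is submitted) is October 12, 2014; completed September 17, 2014, before the deadline.
Step 2: 10 days after September 17, 2014 (when the application fee is paid) is September 27, 2014; completed September 26, 2014, before the deadline.
Step 3: the earliest permitted date is 15 days after September 26, 2014 (when on-site notice is posted), i.e. October 11, 2014; done September 27, 2014 — 14 days too early.
No need to go further; step 3 was not satisfied.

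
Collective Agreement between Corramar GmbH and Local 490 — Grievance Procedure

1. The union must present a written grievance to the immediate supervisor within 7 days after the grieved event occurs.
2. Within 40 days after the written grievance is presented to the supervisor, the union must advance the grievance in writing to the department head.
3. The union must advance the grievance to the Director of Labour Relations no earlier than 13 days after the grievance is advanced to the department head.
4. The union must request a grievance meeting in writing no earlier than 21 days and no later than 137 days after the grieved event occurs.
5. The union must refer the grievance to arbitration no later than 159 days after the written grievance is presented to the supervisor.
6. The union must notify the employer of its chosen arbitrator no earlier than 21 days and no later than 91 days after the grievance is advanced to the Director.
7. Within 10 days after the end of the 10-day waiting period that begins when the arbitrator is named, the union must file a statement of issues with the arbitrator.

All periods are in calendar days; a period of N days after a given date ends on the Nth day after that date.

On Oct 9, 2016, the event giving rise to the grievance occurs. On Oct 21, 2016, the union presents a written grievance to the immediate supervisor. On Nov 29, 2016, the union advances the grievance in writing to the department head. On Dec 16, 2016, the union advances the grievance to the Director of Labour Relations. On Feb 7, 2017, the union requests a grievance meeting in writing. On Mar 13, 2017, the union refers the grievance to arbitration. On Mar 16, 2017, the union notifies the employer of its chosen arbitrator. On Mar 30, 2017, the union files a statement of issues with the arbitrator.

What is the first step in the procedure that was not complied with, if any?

Step 1 — counting 7 days from Oct 9, 2016 (when the grieved event occurs) gives a deadline of Oct 16, 2016; Oct 21, 2016 misses that deadline by 5 days.
No need to go further; step 1 was not satisfied.

Step 1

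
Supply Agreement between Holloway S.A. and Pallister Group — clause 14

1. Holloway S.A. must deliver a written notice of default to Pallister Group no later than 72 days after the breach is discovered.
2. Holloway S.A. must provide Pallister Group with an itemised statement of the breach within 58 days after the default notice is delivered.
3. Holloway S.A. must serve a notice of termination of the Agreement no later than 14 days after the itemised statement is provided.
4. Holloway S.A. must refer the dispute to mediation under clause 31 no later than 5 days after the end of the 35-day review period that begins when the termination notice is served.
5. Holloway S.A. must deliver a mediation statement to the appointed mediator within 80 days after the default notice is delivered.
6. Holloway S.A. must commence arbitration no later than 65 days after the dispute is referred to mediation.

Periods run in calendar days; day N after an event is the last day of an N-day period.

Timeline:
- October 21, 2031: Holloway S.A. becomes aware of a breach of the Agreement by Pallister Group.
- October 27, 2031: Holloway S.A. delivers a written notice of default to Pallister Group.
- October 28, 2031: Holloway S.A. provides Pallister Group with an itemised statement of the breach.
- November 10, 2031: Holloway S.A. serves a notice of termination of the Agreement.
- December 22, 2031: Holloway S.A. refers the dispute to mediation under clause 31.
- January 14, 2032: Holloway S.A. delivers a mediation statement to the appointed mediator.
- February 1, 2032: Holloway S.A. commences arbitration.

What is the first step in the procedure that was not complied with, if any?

Step 1 — counting 72 days from October 21, 2031 (when the breach is discovered) gives a deadline of January 1, 2032; done October 27, 2031 — timely.
Step 2 — counting 58 days from October 27, 2031 (when the default notice is delivered) gives a deadline of December 24, 2031; done October 28, 2031 — timely.
Step 3 — counting 14 days from October 28, 2031 (when the itemised statement is provided) gives a deadline of November 11, 2031; done November 10, 2031 — timely.
Step 4 — counting 5 days from December 15, 2031 (end of the 35-day review period, which began when the termination notice is served on November 10, 2031) gives a deadline of December 20, 2031; not done until December 22, 2031, 2 days after the deadline.
That is the first point of non-compliance.

Step 4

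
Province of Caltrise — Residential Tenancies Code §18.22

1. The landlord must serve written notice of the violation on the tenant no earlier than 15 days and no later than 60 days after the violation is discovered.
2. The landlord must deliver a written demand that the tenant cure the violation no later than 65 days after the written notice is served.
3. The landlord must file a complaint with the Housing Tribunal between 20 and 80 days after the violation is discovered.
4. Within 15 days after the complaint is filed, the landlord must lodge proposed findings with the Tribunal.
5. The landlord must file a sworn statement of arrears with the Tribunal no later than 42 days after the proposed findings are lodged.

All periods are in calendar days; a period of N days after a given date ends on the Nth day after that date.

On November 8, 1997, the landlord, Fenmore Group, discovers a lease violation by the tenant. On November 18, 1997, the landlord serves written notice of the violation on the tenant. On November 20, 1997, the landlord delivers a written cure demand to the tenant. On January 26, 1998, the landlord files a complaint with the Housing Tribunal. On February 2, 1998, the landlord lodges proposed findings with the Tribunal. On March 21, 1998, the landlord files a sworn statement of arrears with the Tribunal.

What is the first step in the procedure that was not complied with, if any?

Step 1

(1) the permitted window runs from November 8, 1997 + 15 = November 23, 1997 to November 8, 1997 + 60 = January 7, 1998; done November 18, 1997 — 5 days before the window opened.
That is the first point of non-compliance.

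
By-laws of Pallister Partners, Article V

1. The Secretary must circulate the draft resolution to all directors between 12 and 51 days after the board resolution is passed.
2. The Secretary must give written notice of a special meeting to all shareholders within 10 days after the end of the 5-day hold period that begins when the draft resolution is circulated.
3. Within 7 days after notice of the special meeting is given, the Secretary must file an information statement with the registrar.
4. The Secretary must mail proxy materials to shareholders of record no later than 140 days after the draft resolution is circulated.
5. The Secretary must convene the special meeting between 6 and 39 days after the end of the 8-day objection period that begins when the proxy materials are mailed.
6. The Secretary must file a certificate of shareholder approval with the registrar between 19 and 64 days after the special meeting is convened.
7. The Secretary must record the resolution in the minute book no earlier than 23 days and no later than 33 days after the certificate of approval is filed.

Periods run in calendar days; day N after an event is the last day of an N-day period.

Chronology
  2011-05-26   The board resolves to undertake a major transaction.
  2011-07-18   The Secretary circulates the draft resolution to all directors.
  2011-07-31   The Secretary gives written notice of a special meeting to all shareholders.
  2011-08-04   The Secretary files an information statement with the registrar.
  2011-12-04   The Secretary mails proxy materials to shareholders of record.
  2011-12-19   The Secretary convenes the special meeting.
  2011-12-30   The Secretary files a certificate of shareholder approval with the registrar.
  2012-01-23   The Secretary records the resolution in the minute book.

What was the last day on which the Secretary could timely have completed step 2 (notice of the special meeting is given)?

The draft resolution is circulated on 2011-07-18; the 5-day hold period therefore ends 2011-07-23, and step 2 runs from that date. 10 days after 2011-07-23 is 2011-08-02.

2011-08-02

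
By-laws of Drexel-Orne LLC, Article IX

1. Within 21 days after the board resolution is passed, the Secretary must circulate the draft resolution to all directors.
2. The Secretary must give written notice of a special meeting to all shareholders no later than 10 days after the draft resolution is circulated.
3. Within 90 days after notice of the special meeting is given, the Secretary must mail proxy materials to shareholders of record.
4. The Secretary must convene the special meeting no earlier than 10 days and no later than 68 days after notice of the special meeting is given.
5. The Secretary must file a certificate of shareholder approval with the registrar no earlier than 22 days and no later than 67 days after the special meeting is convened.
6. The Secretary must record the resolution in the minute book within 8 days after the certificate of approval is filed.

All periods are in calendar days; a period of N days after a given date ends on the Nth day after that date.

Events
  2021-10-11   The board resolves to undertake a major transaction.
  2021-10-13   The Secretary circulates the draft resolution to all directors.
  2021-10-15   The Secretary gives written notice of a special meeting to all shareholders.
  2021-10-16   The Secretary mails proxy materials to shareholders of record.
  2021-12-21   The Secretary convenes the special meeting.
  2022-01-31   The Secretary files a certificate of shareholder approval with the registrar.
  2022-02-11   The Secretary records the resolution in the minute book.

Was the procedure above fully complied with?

No

Step 1: 21 days after 2021-10-11 (when the board resolution is passed) is 2021-11-01; 2021-10-13 is within that limit.
Step 2: 10 days after 2021-10-13 (when the draft resolution is circulated) is 2021-10-23; done 2021-10-15 — timely.
Step 3: 90 days after 2021-10-15 (when notice of the special meeting is given) is 2022-01-13; done 2021-10-16 — timely.
Step 4: the window is 10–68 days after 2021-10-15 (when notice of the special meeting is given), so 2021-10-25 through 2021-12-22; done 2021-12-21 — within the window.
Step 5: the window is 22–67 days after 2021-12-21 (when the special meeting is convened), so 2022-01-12 through 2022-02-26; 2022-01-31 falls inside that range.
Step 6: 8 days after 2022-01-31 (when the certificate of approval is filed) is 2022-02-08; 2022-02-11 misses that deadline by 3 days.
Later steps need not be reached.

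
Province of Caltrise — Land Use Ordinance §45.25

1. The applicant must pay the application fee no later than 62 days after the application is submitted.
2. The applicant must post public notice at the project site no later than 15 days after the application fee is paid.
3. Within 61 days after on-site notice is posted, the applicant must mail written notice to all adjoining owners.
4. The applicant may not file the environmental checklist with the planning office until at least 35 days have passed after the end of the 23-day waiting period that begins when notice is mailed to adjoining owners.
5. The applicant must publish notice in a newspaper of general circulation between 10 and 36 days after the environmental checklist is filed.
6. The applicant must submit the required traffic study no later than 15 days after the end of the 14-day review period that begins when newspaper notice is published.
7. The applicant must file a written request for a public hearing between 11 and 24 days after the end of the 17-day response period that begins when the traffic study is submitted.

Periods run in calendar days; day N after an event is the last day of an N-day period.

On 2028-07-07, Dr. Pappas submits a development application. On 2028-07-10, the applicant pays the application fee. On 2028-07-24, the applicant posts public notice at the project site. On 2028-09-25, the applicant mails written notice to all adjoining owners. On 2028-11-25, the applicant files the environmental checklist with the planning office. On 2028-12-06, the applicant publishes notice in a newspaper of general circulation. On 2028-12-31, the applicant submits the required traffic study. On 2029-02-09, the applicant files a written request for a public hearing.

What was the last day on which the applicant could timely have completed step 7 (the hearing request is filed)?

The traffic study is submitted on 2028-12-31; the 17-day response period therefore ends 2029-01-17, and step 7 runs from that date. The window is 11–24 days after 2029-01-17; it closes on 2029-02-10.

2029-02-10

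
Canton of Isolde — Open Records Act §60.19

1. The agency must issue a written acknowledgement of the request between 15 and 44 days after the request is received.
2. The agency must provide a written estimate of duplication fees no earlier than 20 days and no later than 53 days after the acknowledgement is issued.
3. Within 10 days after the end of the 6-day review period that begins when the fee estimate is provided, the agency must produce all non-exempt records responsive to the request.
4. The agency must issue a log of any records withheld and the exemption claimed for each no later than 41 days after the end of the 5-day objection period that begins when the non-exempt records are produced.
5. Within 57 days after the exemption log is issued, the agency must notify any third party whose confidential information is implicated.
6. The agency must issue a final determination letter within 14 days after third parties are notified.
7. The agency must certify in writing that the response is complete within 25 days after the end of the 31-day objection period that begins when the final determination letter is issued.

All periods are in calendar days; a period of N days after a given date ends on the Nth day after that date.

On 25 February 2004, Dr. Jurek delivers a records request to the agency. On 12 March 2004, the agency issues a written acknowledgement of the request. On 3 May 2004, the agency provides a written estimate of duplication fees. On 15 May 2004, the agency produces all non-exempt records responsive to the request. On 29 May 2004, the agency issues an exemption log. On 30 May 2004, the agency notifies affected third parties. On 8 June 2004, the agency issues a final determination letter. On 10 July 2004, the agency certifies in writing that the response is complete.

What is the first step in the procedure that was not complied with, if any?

Step 1: the window is 15–44 days after 25 February 2004 (when the request is received), so 11 March 2004 through 9 April 2004; done 12 March 2004 — within the window.
Step 2: the window is 20–53 days after 12 March 2004 (when the acknowledgement is issued), so 1 April 2004 through 4 May 2004; done 3 May 2004, which is between those dates.
Step 3: 10 days after 9 May 2004 (end of the 6-day review period, which began when the fee estimate is provided on 3 May 2004) is 19 May 2004; completed 15 May 2004, before the deadline.
Step 4: 41 days after 20 May 2004 (end of the 5-day objection period, which began when the non-exempt records are produced on 15 May 2004) is 30 June 2004; completed 29 May 2004, before the deadline.
Step 5: 57 days after 29 May 2004 (when the exemption log is issued) is 25 July 2004; 30 May 2004 is within that limit.
Step 6: 14 days after 30 May 2004 (when third parties are notified) is 13 June 2004; completed 8 June 2004, before the deadline.
Step 7: 25 days after 9 July 2004 (end of the 31-day objection period, which began when the final determination letter is issued on 8 June 2004) is 3 August 2004; completed 10 July 2004, before the deadline.

None — every step was satisfied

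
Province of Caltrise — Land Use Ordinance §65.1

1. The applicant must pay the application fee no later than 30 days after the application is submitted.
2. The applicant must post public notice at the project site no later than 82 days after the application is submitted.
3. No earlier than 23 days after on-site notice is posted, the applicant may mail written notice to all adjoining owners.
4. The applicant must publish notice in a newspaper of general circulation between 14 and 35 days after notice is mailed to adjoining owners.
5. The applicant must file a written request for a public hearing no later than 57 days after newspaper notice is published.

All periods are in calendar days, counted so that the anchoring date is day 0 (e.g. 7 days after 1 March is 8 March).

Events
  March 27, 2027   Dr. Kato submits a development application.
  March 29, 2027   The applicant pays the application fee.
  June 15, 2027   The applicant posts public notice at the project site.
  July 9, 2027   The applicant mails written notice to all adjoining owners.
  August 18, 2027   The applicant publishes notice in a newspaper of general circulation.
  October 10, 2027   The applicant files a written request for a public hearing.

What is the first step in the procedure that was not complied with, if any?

Step 4

Step 1 — counting 30 days from March 27, 2027 (when the application is submitted) gives a deadline of April 26, 2027; completed March 29, 2027, before the deadline.
Step 2 — counting 82 days from March 27, 2027 (when the application is submitted) gives a deadline of June 17, 2027; completed June 15, 2027, before the deadline.
Step 3 — must wait 23 days from June 15, 2027 (when on-site notice is posted), so not before July 8, 2027; done July 9, 2027, after the minimum wait.
Step 4 — 14 and 35 days from July 9, 2027 (when notice is mailed to adjoining owners) are July 23, 2027 and August 13, 2027 respectively; August 18, 2027 is 5 days past the end of the window.
No need to go further; step 4 was not satisfied.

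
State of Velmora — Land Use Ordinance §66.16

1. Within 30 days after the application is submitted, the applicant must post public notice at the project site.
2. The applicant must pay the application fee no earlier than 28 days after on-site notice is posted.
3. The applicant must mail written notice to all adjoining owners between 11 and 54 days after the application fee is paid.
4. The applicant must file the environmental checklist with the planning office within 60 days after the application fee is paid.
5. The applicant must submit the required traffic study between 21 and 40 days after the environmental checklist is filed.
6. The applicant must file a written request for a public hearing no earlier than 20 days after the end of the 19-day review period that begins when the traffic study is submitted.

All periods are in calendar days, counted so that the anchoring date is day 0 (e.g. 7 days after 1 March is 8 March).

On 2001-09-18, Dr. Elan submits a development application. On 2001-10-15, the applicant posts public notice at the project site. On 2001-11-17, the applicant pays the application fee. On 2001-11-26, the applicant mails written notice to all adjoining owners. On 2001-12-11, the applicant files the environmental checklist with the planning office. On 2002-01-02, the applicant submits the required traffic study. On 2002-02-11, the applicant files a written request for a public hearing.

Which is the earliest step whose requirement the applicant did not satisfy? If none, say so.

Step 3

Step 1: 30 days after 2001-09-18 (when the application is submitted) is 2001-10-18; completed 2001-10-15, before the deadline.
Step 2: the earliest permitted date is 28 days after 2001-10-15 (when on-site notice is posted), i.e. 2001-11-12; done 2001-11-17 — permitted.
Step 3: the window is 11–54 days after 2001-11-17 (when the application fee is paid), so 2001-11-28 through 2002-01-10; done 2001-11-26 — 2 days before the window opened.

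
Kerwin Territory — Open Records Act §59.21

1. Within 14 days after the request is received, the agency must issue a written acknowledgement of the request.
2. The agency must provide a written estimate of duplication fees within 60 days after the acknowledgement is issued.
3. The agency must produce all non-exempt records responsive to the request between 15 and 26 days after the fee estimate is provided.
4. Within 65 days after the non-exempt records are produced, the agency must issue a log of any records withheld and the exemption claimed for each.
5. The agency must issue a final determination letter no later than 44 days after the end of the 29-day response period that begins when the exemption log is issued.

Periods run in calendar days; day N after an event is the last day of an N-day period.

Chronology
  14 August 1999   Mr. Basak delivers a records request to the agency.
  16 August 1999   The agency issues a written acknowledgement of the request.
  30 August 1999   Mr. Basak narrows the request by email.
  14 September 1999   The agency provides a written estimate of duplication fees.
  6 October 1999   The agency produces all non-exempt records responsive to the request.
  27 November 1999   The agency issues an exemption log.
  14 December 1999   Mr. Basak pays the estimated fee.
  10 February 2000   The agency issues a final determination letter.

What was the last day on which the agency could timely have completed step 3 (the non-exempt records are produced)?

10 October 1999

Step 3 runs from 14 September 1999, when the fee estimate is provided. The window is 15–26 days after 14 September 1999; it closes on 10 October 1999.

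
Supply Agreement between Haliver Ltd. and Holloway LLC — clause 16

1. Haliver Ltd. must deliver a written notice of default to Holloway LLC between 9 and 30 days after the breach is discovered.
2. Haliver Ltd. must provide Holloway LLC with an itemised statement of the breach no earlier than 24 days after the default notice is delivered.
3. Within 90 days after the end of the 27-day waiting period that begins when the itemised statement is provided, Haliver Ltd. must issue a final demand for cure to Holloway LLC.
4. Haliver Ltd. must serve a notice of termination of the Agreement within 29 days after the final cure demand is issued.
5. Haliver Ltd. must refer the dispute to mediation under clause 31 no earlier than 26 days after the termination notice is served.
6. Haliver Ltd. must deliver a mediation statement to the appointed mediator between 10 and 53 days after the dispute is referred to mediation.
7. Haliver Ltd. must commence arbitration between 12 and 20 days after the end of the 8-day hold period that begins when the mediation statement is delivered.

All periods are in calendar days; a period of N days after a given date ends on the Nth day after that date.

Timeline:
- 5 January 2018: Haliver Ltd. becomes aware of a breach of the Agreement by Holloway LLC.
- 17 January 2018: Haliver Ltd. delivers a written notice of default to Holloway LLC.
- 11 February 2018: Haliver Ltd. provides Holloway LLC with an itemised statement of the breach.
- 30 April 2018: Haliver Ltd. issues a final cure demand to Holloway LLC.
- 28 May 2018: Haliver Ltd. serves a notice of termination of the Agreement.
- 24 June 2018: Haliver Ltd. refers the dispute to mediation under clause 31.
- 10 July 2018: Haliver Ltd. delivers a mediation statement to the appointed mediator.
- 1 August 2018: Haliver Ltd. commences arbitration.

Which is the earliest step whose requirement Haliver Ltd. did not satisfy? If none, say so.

Step 1 — 9 and 30 days from 5 January 2018 (when the breach is discovered) are 14 January 2018 and 4 February 2018 respectively; 17 January 2018 falls inside that range.
Step 2 — must wait 24 days from 17 January 2018 (when the default notice is delivered), so not before 10 February 2018; done 11 February 2018, after the minimum wait.
Step 3 — counting 90 days from 10 March 2018 (end of the 27-day waiting period, which began when the itemised statement is provided on 11 February 2018) gives a deadline of 8 June 2018; 30 April 2018 is within that limit.
Step 4 — counting 29 days from 30 April 2018 (when the final cure demand is issued) gives a deadline of 29 May 2018; done 28 May 2018 — timely.
Step 5 — must wait 26 days from 28 May 2018 (when the termination notice is served), so not before 23 June 2018; 24 June 2018 is on or after that date.
Step 6 — 10 and 53 days from 24 June 2018 (when the dispute is referred to mediation) are 4 July 2018 and 16 August 2018 respectively; 10 July 2018 falls inside that range.
Step 7 — 12 and 20 days from 18 July 2018 (end of the 8-day hold period, which began when the mediation statement is delivered on 10 July 2018) are 30 July 2018 and 7 August 2018 respectively; done 1 August 2018 — within the window.

None — every step was satisfied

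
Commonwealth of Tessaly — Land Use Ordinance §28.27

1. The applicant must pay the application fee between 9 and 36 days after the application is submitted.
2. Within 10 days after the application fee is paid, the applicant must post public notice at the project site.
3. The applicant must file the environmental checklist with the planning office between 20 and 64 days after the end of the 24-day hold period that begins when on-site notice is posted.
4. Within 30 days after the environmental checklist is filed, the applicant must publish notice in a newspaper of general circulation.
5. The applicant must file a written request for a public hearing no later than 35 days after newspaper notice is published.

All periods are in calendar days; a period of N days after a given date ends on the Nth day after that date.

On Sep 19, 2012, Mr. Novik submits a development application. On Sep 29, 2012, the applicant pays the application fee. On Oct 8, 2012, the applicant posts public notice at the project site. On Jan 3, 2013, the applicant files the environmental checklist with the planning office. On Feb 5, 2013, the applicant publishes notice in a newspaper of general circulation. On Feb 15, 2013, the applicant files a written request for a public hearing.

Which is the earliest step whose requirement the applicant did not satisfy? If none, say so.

(1) the permitted window runs from Sep 19, 2012 + 9 = Sep 28, 2012 to Sep 19, 2012 + 36 = Oct 25, 2012; done Sep 29, 2012, which is between those dates.
(2) due by Sep 29, 2012 + 10 days = Oct 9, 2012; completed Oct 8, 2012, before the deadline.
(3) the permitted window runs from Nov 1, 2012 + 20 = Nov 21, 2012 to Nov 1, 2012 + 64 = Jan 4, 2013; Jan 3, 2013 falls inside that range.
(4) due by Jan 3, 2013 + 30 days = Feb 2, 2013; done Feb 5, 2013 — 3 days late.

Step 4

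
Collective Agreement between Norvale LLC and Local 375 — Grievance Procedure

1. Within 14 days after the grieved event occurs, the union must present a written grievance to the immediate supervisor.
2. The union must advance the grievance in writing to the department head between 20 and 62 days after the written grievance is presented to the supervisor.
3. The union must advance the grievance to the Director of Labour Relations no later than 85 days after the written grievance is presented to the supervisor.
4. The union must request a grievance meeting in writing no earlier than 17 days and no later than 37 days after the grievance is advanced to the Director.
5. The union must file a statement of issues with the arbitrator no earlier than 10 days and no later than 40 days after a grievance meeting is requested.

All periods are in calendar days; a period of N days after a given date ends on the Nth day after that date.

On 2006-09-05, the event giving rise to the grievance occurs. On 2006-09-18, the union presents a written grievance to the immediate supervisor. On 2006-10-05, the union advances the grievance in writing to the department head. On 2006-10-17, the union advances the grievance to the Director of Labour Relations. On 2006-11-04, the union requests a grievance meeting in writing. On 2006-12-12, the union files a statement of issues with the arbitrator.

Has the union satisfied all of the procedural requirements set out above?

No

Step 1 — counting 14 days from 2006-09-05 (when the grieved event occurs) gives a deadline of 2006-09-19; completed 2006-09-18, before the deadline.
Step 2 — 20 and 62 days from 2006-09-18 (when the written grievance is presented to the supervisor) are 2006-10-08 and 2006-11-19 respectively; done 2006-10-05 — 3 days before the window opened.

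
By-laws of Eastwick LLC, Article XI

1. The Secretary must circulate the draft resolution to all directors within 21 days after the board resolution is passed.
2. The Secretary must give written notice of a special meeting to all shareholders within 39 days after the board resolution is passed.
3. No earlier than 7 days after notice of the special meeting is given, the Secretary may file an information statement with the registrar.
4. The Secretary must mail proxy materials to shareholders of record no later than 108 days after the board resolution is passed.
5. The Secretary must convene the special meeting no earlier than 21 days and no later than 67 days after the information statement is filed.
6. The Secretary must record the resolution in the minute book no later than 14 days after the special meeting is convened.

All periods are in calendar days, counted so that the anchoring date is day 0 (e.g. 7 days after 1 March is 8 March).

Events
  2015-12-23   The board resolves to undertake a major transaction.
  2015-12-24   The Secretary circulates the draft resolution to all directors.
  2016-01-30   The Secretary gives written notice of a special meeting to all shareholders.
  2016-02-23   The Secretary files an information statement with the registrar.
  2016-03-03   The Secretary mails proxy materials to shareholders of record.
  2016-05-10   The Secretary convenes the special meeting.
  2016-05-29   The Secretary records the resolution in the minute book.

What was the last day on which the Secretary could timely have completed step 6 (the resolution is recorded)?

2016-05-24

Step 6 runs from 2016-05-10, when the special meeting is convened. 14 days after 2016-05-10 is 2016-05-24.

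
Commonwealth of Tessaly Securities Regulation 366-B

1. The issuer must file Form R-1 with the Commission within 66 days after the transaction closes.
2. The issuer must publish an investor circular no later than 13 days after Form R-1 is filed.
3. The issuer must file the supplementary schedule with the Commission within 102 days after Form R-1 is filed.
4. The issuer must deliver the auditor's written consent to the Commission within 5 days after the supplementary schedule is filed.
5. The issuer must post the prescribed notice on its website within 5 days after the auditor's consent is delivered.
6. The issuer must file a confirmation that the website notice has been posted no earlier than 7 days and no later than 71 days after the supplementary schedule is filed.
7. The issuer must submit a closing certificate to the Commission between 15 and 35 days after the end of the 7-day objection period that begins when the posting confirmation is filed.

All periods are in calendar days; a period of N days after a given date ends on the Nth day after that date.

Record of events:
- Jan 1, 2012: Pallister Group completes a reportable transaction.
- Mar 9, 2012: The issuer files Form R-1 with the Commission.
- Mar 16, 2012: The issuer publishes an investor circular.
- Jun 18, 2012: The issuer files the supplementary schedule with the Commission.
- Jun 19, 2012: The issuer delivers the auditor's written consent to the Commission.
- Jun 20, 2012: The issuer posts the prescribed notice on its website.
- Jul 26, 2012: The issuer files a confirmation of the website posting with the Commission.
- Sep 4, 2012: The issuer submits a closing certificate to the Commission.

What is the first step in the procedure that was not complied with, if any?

Step 1 — counting 66 days from Jan 1, 2012 (when the transaction closes) gives a deadline of Mar 7, 2012; done Mar 9, 2012 — 2 days late.
The analysis stops there.

Step 1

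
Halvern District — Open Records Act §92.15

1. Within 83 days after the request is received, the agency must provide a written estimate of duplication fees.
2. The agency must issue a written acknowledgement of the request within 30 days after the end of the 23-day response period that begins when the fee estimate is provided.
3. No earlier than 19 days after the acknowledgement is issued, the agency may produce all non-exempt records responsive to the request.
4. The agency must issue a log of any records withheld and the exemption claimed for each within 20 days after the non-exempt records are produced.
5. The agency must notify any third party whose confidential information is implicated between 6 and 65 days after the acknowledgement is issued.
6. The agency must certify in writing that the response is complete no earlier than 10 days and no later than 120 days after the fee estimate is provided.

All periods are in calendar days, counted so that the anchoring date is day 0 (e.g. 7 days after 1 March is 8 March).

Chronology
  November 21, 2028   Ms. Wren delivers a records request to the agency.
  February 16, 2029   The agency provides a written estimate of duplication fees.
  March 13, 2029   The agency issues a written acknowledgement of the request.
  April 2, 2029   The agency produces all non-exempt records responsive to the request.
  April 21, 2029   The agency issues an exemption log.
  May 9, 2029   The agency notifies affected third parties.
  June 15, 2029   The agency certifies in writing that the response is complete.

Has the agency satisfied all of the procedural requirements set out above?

No

Step 1 — counting 83 days from November 21, 2028 (when the request is received) gives a deadline of February 12, 2029; done February 16, 2029 — 4 days late.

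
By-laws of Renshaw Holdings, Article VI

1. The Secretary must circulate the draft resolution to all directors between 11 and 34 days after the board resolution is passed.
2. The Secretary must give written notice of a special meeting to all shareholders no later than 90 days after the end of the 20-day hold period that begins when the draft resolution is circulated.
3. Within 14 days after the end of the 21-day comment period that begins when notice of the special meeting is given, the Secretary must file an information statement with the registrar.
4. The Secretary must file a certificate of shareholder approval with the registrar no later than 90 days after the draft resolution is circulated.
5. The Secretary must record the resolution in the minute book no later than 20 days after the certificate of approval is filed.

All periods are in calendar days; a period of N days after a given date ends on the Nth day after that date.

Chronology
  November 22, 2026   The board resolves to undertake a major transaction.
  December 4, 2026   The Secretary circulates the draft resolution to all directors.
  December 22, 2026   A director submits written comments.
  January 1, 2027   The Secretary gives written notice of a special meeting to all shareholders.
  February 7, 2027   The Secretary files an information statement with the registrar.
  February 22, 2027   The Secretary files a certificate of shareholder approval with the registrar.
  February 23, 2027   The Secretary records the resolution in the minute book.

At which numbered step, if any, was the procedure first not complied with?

Step 1 — 11 and 34 days from November 22, 2026 (when the board resolution is passed) are December 3, 2026 and December 26, 2026 respectively; done December 4, 2026 — within the window.
Step 2 — counting 90 days from December 24, 2026 (end of the 20-day hold period, which began when the draft resolution is circulated on December 4, 2026) gives a deadline of March 24, 2027; completed January 1, 2027, before the deadline.
Step 3 — counting 14 days from January 22, 2027 (end of the 21-day comment period, which began when notice of the special meeting is given on January 1, 2027) gives a deadline of February 5, 2027; done February 7, 2027 — 2 days late.
Later steps need not be reached.

Step 3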